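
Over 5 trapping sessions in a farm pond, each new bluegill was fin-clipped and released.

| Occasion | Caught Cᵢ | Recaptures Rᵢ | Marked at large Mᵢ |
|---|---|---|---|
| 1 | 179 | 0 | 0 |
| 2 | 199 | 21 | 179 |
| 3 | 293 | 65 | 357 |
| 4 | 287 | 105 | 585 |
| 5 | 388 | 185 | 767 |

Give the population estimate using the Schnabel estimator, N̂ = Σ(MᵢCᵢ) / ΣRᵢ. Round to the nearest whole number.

N ≈ 1611

Σ MᵢCᵢ = 0·179 + 179·199 + 357·293 + 585·287 + 767·388 = 0 + 35621 + 104601 + 167895 + 297596 = 605713
Σ Rᵢ = 0 + 21 + 65 + 105 + 185 = 376
N̂ = 605713 / 376 ≈ 1610.9 → 1611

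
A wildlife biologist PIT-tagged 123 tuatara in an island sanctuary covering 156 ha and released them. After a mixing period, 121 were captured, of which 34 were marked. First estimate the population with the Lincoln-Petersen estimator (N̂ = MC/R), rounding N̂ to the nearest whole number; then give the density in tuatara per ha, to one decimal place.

density ≈ 2.8 tuatara per ha

N̂ = 123·121/34 = 14883/34 ≈ 437.7 → 438
Density = N̂ / area = 438 / 156 ≈ 2.81 → 2.8 per ha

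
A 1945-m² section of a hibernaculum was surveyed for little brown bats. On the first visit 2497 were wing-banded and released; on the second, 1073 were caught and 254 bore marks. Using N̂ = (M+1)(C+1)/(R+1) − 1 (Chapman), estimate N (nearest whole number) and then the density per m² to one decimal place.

density ≈ 5.4 little brown bats per m²

N̂ = 2498·1074/255 − 1 = 2682852/255 − 1 ≈ 10520.0 → 10520
Density = N̂ / area = 10520 / 1945 ≈ 5.41 → 5.4 per m²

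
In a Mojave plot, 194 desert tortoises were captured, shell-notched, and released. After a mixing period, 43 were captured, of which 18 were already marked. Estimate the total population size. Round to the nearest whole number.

N ≈ 463

N = (194 × 43) / 18 = 8342 / 18 ≈ 463.4 → 463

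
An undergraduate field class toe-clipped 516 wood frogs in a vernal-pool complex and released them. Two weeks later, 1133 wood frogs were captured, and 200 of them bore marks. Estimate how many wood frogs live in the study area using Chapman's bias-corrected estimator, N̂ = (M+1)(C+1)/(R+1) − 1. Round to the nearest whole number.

N̂ = (516+1)(1133+1)/(200+1) − 1 = 517·1134/201 − 1
= 586278/201 − 1 ≈ 2916.8 − 1 ≈ 2915.8 → 2916

N ≈ 2916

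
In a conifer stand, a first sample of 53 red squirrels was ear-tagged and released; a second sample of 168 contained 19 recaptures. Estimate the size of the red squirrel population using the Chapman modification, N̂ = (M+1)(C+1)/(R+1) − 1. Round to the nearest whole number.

N ≈ 455

N̂ = (53+1)(168+1)/(19+1) − 1 = 54·169/20 − 1
= 9126/20 − 1 ≈ 456.3 − 1 ≈ 455.3 → 455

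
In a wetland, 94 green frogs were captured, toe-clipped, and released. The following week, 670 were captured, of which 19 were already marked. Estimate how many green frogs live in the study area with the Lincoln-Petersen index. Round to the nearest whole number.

Lincoln-Petersen assumes M/N = R/C, so N = M·C / R.
N = (94 × 670) / 19 = 62980 / 19 ≈ 3314.7 → 3315

N ≈ 3315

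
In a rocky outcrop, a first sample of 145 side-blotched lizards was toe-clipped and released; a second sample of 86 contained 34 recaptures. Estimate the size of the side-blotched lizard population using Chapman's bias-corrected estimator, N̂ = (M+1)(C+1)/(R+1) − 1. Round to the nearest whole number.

N̂ = (145+1)(86+1)/(34+1) − 1 = 146·87/35 − 1
= 12702/35 − 1 ≈ 362.9 − 1 ≈ 361.9 → 362

N ≈ 362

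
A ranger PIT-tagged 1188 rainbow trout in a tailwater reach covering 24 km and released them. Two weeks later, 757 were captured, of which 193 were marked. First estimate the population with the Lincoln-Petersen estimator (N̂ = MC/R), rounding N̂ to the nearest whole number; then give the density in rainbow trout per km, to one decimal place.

density ≈ 194.2 rainbow trout per km

N̂ = 1188·757/193 = 899316/193 ≈ 4659.7 → 4660
Density = N̂ / area = 4660 / 24 ≈ 194.17 → 194.2 per km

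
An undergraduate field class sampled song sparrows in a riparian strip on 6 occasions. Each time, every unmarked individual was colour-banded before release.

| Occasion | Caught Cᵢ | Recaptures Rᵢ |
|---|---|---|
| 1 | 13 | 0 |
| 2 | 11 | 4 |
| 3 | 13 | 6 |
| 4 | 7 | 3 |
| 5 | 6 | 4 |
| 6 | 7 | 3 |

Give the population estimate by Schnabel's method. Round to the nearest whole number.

N ≈ 50

Marked at large before each occasion: Mᵢ = Σⱼ<ᵢ (Cⱼ − Rⱼ) → M1=0, M2=13, M3=20, M4=27, M5=31, M6=33
Σ MᵢCᵢ = 0·13 + 13·11 + 20·13 + 27·7 + 31·6 + 33·7 = 0 + 143 + 260 + 189 + 186 + 231 = 1009
Σ Rᵢ = 0 + 4 + 6 + 3 + 4 + 3 = 20
N̂ = 1009 / 20 ≈ 50.45 → 50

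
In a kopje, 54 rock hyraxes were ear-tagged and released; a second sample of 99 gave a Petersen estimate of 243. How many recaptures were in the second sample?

R = 22

From N = M·C/R: R = M·C / N = 54·99 / 243 = 5346 / 243 = 22.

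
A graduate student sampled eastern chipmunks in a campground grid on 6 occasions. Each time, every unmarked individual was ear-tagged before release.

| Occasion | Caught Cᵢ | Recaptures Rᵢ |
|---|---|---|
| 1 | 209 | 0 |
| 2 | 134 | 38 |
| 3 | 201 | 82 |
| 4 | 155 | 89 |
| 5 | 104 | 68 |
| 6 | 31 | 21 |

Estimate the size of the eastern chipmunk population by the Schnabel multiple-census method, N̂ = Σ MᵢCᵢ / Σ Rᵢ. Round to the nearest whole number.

N ≈ 746

Marked at large before each occasion: Mᵢ = Σⱼ<ᵢ (Cⱼ − Rⱼ) → M1=0, M2=209, M3=305, M4=424, M5=490, M6=526
Σ MᵢCᵢ = 0·209 + 209·134 + 305·201 + 424·155 + 490·104 + 526·31 = 0 + 28006 + 61305 + 65720 + 50960 + 16306 = 222297
Σ Rᵢ = 0 + 38 + 82 + 89 + 68 + 21 = 298
N̂ = 222297 / 298 ≈ 746.0 → 746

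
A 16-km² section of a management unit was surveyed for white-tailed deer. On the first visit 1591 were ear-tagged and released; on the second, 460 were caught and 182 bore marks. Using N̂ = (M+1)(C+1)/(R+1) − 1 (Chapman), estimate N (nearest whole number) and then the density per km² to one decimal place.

density ≈ 250.6 white-tailed deer per km²

N̂ = 1592·461/183 − 1 = 733912/183 − 1 ≈ 4009.4 → 4009
Density = N̂ / area = 4009 / 16 ≈ 250.56 → 250.6 per km²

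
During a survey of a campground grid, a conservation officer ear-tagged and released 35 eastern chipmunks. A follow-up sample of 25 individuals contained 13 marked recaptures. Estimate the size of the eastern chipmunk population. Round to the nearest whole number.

N ≈ 67

The marked fraction in the recapture sample should equal the marked fraction in the population: 13/25 = 35/N.
N = (35 × 25) / 13 = 875 / 13 ≈ 67.3 → 67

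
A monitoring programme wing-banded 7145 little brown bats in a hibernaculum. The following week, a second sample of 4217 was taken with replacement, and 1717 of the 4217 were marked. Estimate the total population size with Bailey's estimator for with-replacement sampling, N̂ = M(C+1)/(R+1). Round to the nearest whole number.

N̂ = 7145·(4217+1)/(1717+1) = 7145·4218/1718 = 30137610/1718 ≈ 17542.3 → 17542

N ≈ 17,542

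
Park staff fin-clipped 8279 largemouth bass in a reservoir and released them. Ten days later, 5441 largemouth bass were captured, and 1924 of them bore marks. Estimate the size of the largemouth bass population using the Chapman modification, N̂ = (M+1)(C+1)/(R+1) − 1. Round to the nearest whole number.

N̂ = (8279+1)(5441+1)/(1924+1) − 1 = 8280·5442/1925 − 1
= 45059760/1925 − 1 ≈ 23407.7 − 1 ≈ 23406.7 → 23407

N ≈ 23,407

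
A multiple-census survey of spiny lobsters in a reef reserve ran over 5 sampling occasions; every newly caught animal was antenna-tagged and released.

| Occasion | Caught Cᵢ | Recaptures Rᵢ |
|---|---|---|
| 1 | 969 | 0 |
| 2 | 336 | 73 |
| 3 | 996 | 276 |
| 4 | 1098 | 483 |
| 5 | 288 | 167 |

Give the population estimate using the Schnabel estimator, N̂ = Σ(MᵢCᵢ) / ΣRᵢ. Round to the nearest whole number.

N ≈ 4440

Marked at large before each occasion: Mᵢ = Σⱼ<ᵢ (Cⱼ − Rⱼ) → M1=0, M2=969, M3=1232, M4=1952, M5=2567
Σ MᵢCᵢ = 0·969 + 969·336 + 1232·996 + 1952·1098 + 2567·288 = 0 + 325584 + 1227072 + 2143296 + 739296 = 4435248
Σ Rᵢ = 0 + 73 + 276 + 483 + 167 = 999
N̂ = 4435248 / 999 ≈ 4439.7 → 4440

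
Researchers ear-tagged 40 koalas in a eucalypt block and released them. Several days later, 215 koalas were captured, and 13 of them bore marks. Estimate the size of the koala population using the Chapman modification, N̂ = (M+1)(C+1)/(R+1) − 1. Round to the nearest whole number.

N ≈ 632

N̂ = (40+1)(215+1)/(13+1) − 1 = 41·216/14 − 1
= 8856/14 − 1 ≈ 632.6 − 1 ≈ 631.6 → 632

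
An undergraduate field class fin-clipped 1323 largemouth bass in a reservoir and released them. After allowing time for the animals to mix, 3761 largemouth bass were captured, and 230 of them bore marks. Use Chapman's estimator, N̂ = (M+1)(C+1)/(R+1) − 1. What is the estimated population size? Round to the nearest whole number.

N ≈ 21,561

N̂ = (1323+1)(3761+1)/(230+1) − 1 = 1324·3762/231 − 1
= 4980888/231 − 1 ≈ 21562.3 − 1 ≈ 21561.3 → 21561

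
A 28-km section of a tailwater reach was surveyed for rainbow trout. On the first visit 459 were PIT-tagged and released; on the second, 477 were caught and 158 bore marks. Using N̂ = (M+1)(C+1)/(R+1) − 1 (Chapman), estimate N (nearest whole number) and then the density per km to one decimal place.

density ≈ 49.4 rainbow trout per km

N̂ = 460·478/159 − 1 = 219880/159 − 1 ≈ 1381.9 → 1382
Density = N̂ / area = 1382 / 28 ≈ 49.36 → 49.4 per km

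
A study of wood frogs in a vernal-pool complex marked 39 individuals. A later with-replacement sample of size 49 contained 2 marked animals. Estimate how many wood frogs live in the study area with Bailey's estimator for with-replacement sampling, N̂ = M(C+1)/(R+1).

N = 650

N̂ = 39·(49+1)/(2+1) = 39·50/3 = 1950/3 = 650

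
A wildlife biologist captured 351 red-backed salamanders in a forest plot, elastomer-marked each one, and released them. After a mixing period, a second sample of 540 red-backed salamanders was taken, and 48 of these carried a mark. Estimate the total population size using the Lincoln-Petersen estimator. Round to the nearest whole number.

N = (351 × 540) / 48 = 189540 / 48 ≈ 3948.8 → 3949

N ≈ 3949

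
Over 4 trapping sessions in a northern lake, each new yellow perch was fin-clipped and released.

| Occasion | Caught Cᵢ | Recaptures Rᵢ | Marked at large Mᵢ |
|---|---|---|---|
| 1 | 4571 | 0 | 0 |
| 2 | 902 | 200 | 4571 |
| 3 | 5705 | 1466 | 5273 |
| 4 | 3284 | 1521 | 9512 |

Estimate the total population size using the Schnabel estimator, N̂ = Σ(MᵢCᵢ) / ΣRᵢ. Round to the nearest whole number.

Σ MᵢCᵢ = 0·4571 + 4571·902 + 5273·5705 + 9512·3284 = 0 + 4123042 + 30082465 + 31237408 = 65442915
Σ Rᵢ = 0 + 200 + 1466 + 1521 = 3187
N̂ = 65442915 / 3187 ≈ 20534.3 → 20534

N ≈ 20,534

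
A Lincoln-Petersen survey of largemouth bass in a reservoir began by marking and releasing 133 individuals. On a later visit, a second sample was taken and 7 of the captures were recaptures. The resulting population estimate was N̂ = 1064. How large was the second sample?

From N = M·C/R: C = N·R / M = 1064·7 / 133 = 7448 / 133 = 56.

C = 56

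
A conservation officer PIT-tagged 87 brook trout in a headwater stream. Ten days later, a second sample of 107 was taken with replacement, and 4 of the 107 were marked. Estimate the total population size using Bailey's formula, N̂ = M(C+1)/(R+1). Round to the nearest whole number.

N ≈ 1879

N̂ = 87·(107+1)/(4+1) = 87·108/5 = 9396/5 ≈ 1879.2 → 1879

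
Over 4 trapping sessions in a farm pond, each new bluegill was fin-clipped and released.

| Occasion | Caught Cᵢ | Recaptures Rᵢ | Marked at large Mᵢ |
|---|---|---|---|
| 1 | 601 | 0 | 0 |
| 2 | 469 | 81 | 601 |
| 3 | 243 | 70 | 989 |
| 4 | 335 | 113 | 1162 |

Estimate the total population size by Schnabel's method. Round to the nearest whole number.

Σ MᵢCᵢ = 0·601 + 601·469 + 989·243 + 1162·335 = 0 + 281869 + 240327 + 389270 = 911466
Σ Rᵢ = 0 + 81 + 70 + 113 = 264
N̂ = 911466 / 264 ≈ 3452.5 → 3453

N ≈ 3453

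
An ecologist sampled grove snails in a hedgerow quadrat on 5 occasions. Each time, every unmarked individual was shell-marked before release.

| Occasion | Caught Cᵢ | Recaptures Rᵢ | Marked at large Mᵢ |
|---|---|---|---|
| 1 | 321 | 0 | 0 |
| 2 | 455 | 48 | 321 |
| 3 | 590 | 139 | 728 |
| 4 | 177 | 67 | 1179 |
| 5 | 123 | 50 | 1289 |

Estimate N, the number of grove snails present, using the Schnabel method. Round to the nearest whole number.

N ≈ 3101

Σ MᵢCᵢ = 0·321 + 321·455 + 728·590 + 1179·177 + 1289·123 = 0 + 146055 + 429520 + 208683 + 158547 = 942805
Σ Rᵢ = 0 + 48 + 139 + 67 + 50 = 304
N̂ = 942805 / 304 ≈ 3101.3 → 3101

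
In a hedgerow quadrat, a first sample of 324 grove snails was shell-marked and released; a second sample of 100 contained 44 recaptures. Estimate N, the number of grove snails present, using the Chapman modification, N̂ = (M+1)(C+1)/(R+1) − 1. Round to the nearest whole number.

N ≈ 728

N̂ = (324+1)(100+1)/(44+1) − 1 = 325·101/45 − 1
= 32825/45 − 1 ≈ 729.4 − 1 ≈ 728.4 → 728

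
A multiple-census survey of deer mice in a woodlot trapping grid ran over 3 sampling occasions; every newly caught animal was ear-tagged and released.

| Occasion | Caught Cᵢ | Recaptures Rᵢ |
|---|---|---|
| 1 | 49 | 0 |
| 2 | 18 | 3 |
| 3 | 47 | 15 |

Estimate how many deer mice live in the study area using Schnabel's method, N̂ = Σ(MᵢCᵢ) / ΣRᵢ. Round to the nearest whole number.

N ≈ 216

Marked at large before each occasion: Mᵢ = Σⱼ<ᵢ (Cⱼ − Rⱼ) → M1=0, M2=49, M3=64
Σ MᵢCᵢ = 0·49 + 49·18 + 64·47 = 0 + 882 + 3008 = 3890
Σ Rᵢ = 0 + 3 + 15 = 18
N̂ = 3890 / 18 ≈ 216.1 → 216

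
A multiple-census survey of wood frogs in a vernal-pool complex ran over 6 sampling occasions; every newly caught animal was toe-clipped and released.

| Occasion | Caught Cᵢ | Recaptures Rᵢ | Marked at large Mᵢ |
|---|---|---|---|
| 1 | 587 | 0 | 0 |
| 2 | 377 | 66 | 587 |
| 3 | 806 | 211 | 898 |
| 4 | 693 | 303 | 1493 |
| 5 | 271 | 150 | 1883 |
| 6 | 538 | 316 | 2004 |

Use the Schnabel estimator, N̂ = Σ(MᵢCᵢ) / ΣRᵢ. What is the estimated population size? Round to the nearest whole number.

Σ MᵢCᵢ = 0·587 + 587·377 + 898·806 + 1493·693 + 1883·271 + 2004·538 = 0 + 221299 + 723788 + 1034649 + 510293 + 1078152 = 3568181
Σ Rᵢ = 0 + 66 + 211 + 303 + 150 + 316 = 1046
N̂ = 3568181 / 1046 ≈ 3411.3 → 3411

N ≈ 3411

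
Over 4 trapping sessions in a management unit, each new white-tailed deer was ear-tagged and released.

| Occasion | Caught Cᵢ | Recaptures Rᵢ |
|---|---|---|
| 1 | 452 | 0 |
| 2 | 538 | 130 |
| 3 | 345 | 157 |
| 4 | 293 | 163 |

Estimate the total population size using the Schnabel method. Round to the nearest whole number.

N ≈ 1882

Marked at large before each occasion: Mᵢ = Σⱼ<ᵢ (Cⱼ − Rⱼ) → M1=0, M2=452, M3=860, M4=1048
Σ MᵢCᵢ = 0·452 + 452·538 + 860·345 + 1048·293 = 0 + 243176 + 296700 + 307064 = 846940
Σ Rᵢ = 0 + 130 + 157 + 163 = 450
N̂ = 846940 / 450 ≈ 1882.1 → 1882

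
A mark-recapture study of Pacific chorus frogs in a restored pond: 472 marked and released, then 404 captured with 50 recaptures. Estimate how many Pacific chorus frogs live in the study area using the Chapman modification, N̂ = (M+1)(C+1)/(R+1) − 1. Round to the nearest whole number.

N ≈ 3755

N̂ = (472+1)(404+1)/(50+1) − 1 = 473·405/51 − 1
= 191565/51 − 1 ≈ 3756.2 − 1 ≈ 3755.2 → 3755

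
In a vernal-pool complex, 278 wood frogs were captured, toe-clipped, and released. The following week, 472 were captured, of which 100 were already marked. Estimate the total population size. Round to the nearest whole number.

If marked individuals mix randomly, R/C ≈ M/N, giving N ≈ M·C/R.
N = (278 × 472) / 100 = 131216 / 100 ≈ 1312.2 → 1312

N ≈ 1312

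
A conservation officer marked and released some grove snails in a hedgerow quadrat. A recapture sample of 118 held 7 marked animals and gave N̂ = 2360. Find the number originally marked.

M = 140

From N = M·C/R: M = N·R / C = 2360·7 / 118 = 16520 / 118 = 140.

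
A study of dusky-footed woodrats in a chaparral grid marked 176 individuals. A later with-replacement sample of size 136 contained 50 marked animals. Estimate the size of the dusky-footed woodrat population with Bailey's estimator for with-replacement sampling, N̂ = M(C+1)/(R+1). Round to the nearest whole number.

N ≈ 473

N̂ = 176·(136+1)/(50+1) = 176·137/51 = 24112/51 ≈ 472.8 → 473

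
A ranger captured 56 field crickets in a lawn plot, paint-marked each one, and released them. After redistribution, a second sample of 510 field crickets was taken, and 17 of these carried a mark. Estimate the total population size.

Lincoln-Petersen assumes M/N = R/C, so N = M·C / R.
N = (56 × 510) / 17 = 28560 / 17 = 1680

N = 1680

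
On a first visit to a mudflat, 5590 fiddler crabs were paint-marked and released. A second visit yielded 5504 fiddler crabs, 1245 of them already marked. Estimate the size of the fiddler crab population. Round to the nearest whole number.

N ≈ 24,713

N = (5590 × 5504) / 1245 = 30767360 / 1245 ≈ 24712.7 → 24713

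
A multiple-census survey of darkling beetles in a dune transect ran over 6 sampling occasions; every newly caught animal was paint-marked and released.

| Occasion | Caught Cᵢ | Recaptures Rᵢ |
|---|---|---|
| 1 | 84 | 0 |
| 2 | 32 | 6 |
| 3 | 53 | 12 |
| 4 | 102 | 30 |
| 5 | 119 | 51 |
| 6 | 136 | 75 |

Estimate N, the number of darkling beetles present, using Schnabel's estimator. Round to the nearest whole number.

Marked at large before each occasion: Mᵢ = Σⱼ<ᵢ (Cⱼ − Rⱼ) → M1=0, M2=84, M3=110, M4=151, M5=223, M6=291
Σ MᵢCᵢ = 0·84 + 84·32 + 110·53 + 151·102 + 223·119 + 291·136 = 0 + 2688 + 5830 + 15402 + 26537 + 39576 = 90033
Σ Rᵢ = 0 + 6 + 12 + 30 + 51 + 75 = 174
N̂ = 90033 / 174 ≈ 517.4 → 517

N ≈ 517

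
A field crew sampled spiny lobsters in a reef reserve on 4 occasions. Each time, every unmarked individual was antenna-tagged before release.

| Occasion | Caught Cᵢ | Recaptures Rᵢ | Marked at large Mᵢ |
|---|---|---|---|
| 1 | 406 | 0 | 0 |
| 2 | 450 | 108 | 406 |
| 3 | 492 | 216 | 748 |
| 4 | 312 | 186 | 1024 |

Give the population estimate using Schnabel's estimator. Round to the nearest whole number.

N ≈ 1706

Σ MᵢCᵢ = 0·406 + 406·450 + 748·492 + 1024·312 = 0 + 182700 + 368016 + 319488 = 870204
Σ Rᵢ = 0 + 108 + 216 + 186 = 510
N̂ = 870204 / 510 ≈ 1706.3 → 1706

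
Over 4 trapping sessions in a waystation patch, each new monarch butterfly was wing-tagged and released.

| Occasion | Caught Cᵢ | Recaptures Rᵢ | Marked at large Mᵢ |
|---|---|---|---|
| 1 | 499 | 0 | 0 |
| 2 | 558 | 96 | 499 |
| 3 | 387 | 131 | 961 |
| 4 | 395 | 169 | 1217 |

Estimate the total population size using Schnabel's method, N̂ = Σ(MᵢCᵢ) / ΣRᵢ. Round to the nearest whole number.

N ≈ 2856

Σ MᵢCᵢ = 0·499 + 499·558 + 961·387 + 1217·395 = 0 + 278442 + 371907 + 480715 = 1131064
Σ Rᵢ = 0 + 96 + 131 + 169 = 396
N̂ = 1131064 / 396 ≈ 2856.2 → 2856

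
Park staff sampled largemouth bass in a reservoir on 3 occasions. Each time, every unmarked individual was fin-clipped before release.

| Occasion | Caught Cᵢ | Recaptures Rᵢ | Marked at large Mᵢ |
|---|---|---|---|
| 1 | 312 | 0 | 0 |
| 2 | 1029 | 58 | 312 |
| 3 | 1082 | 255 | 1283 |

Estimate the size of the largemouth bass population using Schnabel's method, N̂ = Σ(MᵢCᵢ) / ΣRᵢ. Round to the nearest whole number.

Σ MᵢCᵢ = 0·312 + 312·1029 + 1283·1082 = 0 + 321048 + 1388206 = 1709254
Σ Rᵢ = 0 + 58 + 255 = 313
N̂ = 1709254 / 313 ≈ 5460.9 → 5461

N ≈ 5461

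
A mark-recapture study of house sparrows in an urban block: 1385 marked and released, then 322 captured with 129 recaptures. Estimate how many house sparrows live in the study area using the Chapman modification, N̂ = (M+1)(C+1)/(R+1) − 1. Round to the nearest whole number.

N ≈ 3443

N̂ = (1385+1)(322+1)/(129+1) − 1 = 1386·323/130 − 1
= 447678/130 − 1 ≈ 3443.7 − 1 ≈ 3442.7 → 3443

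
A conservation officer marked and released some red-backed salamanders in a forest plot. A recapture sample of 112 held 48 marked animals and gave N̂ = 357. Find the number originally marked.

M = 153

From N = M·C/R: M = N·R / C = 357·48 / 112 = 17136 / 112 = 153.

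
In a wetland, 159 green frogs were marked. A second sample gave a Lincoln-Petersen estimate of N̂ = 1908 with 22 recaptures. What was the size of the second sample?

C = 264

From N = M·C/R: C = N·R / M = 1908·22 / 159 = 41976 / 159 = 264.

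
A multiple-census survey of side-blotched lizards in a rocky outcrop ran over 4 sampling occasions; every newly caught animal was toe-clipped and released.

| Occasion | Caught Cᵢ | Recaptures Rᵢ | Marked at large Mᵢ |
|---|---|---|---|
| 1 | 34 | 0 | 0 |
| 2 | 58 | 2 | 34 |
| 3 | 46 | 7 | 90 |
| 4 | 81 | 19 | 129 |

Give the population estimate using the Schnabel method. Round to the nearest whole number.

N ≈ 591

Σ MᵢCᵢ = 0·34 + 34·58 + 90·46 + 129·81 = 0 + 1972 + 4140 + 10449 = 16561
Σ Rᵢ = 0 + 2 + 7 + 19 = 28
N̂ = 16561 / 28 ≈ 591.46 → 591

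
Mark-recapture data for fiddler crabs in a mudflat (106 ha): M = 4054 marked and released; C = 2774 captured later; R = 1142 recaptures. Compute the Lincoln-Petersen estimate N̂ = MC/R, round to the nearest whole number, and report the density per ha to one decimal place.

N̂ = 4054·2774/1142 = 11245796/1142 ≈ 9847.46 → 9847
Density = N̂ / area = 9847 / 106 ≈ 92.90 → 92.9 per ha

density ≈ 92.9 fiddler crabs per ha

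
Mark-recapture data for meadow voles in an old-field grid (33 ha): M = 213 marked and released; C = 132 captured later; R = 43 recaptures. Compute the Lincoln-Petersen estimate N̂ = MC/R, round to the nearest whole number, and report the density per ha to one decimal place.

N̂ = 213·132/43 = 28116/43 ≈ 653.9 → 654
Density = N̂ / area = 654 / 33 ≈ 19.82 → 19.8 per ha

density ≈ 19.8 meadow voles per ha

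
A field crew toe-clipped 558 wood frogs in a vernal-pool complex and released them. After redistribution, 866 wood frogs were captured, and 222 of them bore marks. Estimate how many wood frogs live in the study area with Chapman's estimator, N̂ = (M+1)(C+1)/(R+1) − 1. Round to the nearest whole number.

N ≈ 2172

N̂ = (558+1)(866+1)/(222+1) − 1 = 559·867/223 − 1
= 484653/223 − 1 ≈ 2173.3 − 1 ≈ 2172.3 → 2172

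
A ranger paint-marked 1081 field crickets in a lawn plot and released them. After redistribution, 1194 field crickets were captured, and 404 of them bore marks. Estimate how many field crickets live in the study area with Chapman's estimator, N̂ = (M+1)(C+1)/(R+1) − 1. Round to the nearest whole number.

N̂ = (1081+1)(1194+1)/(404+1) − 1 = 1082·1195/405 − 1
= 1292990/405 − 1 ≈ 3192.6 − 1 ≈ 3191.6 → 3192

N ≈ 3192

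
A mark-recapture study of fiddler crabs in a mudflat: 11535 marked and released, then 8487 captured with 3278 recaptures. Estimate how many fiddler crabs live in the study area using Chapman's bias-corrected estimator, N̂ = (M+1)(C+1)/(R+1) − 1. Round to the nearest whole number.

N̂ = (11535+1)(8487+1)/(3278+1) − 1 = 11536·8488/3279 − 1
= 97917568/3279 − 1 ≈ 29862.0 − 1 ≈ 29861.0 → 29861

N ≈ 29,861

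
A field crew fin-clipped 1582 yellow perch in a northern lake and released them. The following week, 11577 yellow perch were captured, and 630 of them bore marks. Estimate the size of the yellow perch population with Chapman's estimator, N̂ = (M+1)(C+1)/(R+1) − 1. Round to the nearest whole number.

N ≈ 29,045

N̂ = (1582+1)(11577+1)/(630+1) − 1 = 1583·11578/631 − 1
= 18327974/631 − 1 ≈ 29045.9 − 1 ≈ 29044.9 → 29045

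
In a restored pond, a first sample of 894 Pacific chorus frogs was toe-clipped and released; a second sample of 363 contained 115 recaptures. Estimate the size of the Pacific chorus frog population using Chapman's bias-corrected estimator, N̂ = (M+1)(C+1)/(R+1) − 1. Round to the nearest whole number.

N ≈ 2807

N̂ = (894+1)(363+1)/(115+1) − 1 = 895·364/116 − 1
= 325780/116 − 1 ≈ 2808.4 − 1 ≈ 2807.4 → 2807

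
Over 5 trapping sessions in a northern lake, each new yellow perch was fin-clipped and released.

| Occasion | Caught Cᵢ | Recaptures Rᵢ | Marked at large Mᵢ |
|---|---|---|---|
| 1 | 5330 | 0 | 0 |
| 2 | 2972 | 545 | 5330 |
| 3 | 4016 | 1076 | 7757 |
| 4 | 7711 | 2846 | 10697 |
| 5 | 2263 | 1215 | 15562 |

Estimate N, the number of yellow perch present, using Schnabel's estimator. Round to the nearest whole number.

Σ MᵢCᵢ = 0·5330 + 5330·2972 + 7757·4016 + 10697·7711 + 15562·2263 = 0 + 15840760 + 31152112 + 82484567 + 35216806 = 164694245
Σ Rᵢ = 0 + 545 + 1076 + 2846 + 1215 = 5682
N̂ = 164694245 / 5682 ≈ 28985.3 → 28985

N ≈ 28,985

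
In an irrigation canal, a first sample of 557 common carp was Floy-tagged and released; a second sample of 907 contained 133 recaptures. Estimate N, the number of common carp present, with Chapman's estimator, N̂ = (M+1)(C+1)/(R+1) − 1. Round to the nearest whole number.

N̂ = (557+1)(907+1)/(133+1) − 1 = 558·908/134 − 1
= 506664/134 − 1 ≈ 3781.1 − 1 ≈ 3780.1 → 3780

N ≈ 3780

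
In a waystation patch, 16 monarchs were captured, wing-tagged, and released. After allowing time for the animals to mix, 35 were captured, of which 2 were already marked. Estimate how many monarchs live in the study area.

N = 280

The marked fraction in the recapture sample should equal the marked fraction in the population: 2/35 = 16/N.
N = (16 × 35) / 2 = 560 / 2 = 280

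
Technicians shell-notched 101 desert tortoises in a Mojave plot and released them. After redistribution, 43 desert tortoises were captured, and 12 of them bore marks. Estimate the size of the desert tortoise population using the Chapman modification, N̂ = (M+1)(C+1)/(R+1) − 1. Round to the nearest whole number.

N ≈ 344

N̂ = (101+1)(43+1)/(12+1) − 1 = 102·44/13 − 1
= 4488/13 − 1 ≈ 345.2 − 1 ≈ 344.2 → 344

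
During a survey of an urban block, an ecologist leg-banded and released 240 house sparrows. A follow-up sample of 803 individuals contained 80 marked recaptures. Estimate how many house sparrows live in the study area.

The marked fraction in the recapture sample should equal the marked fraction in the population: 80/803 = 240/N.
N = (240 × 803) / 80 = 192720 / 80 = 2409

N = 2409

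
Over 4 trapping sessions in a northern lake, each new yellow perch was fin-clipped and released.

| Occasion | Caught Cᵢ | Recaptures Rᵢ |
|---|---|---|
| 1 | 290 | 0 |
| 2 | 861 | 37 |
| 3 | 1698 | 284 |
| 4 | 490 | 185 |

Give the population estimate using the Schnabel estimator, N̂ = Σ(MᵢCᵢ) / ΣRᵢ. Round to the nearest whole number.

N ≈ 6680

Marked at large before each occasion: Mᵢ = Σⱼ<ᵢ (Cⱼ − Rⱼ) → M1=0, M2=290, M3=1114, M4=2528
Σ MᵢCᵢ = 0·290 + 290·861 + 1114·1698 + 2528·490 = 0 + 249690 + 1891572 + 1238720 = 3379982
Σ Rᵢ = 0 + 37 + 284 + 185 = 506
N̂ = 3379982 / 506 ≈ 6679.8 → 6680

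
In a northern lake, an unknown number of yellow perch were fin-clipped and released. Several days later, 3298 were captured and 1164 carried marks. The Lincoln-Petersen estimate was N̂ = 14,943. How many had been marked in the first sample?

From N = M·C/R: M = N·R / C = 14943·1164 / 3298 = 17393652 / 3298 = 5274.

M = 5274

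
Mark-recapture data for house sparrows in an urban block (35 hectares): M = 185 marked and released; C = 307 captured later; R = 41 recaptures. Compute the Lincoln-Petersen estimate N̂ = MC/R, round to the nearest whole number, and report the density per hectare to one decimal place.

density ≈ 39.6 house sparrows per hectare

N̂ = 185·307/41 = 56795/41 ≈ 1385.2 → 1385
Density = N̂ / area = 1385 / 35 ≈ 39.57 → 39.6 per hectare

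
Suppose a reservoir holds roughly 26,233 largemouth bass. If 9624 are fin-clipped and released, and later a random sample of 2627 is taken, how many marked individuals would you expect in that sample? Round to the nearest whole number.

expected recaptures ≈ 964

Expected recaptures E[R] = M·C / N.
E[R] = 9624 × 2627 / 26233 = 25282248 / 26233 ≈ 963.8 → 964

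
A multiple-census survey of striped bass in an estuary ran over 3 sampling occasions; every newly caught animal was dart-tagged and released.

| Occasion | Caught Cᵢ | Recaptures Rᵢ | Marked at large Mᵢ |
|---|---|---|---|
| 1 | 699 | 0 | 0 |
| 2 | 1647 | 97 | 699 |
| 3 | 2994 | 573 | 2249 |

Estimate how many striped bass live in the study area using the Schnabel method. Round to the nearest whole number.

Σ MᵢCᵢ = 0·699 + 699·1647 + 2249·2994 = 0 + 1151253 + 6733506 = 7884759
Σ Rᵢ = 0 + 97 + 573 = 670
N̂ = 7884759 / 670 ≈ 11768.3 → 11768

N ≈ 11,768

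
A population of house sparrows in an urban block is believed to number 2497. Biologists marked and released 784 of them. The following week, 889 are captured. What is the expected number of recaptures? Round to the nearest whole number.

expected recaptures ≈ 279

Expected recaptures E[R] = M·C / N.
E[R] = 784 × 889 / 2497 = 696976 / 2497 ≈ 279.1 → 279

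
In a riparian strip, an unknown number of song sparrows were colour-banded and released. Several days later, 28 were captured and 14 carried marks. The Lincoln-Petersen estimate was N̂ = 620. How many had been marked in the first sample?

From N = M·C/R: M = N·R / C = 620·14 / 28 = 8680 / 28 = 310.

M = 310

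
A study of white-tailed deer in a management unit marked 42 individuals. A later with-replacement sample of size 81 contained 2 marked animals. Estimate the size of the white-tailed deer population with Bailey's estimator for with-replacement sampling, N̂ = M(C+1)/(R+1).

N = 1148

N̂ = 42·(81+1)/(2+1) = 42·82/3 = 3444/3 = 1148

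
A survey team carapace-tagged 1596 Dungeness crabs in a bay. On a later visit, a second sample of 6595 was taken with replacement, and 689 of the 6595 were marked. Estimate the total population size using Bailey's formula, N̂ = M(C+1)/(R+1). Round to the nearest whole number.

N ≈ 15,257

N̂ = 1596·(6595+1)/(689+1) = 1596·6596/690 = 10527216/690 ≈ 15256.8 → 15257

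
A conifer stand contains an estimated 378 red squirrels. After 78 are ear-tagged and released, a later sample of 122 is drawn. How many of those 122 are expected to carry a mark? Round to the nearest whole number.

The marked fraction of the population is 78/378, so in a sample of 122 expect C·(M/N) marked.
E[R] = 78 × 122 / 378 = 9516 / 378 ≈ 25.2 → 25

expected recaptures ≈ 25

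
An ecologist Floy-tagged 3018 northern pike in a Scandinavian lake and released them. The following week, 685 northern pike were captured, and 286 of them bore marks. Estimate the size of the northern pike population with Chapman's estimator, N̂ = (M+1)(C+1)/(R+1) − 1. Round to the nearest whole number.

N̂ = (3018+1)(685+1)/(286+1) − 1 = 3019·686/287 − 1
= 2071034/287 − 1 ≈ 7216.1 − 1 ≈ 7215.1 → 7215

N ≈ 7215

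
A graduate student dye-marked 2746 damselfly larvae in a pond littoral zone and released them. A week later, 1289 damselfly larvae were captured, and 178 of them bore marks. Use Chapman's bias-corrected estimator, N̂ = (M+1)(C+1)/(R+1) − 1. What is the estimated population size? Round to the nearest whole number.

N ≈ 19,796

N̂ = (2746+1)(1289+1)/(178+1) − 1 = 2747·1290/179 − 1
= 3543630/179 − 1 ≈ 19796.8 − 1 ≈ 19795.8 → 19796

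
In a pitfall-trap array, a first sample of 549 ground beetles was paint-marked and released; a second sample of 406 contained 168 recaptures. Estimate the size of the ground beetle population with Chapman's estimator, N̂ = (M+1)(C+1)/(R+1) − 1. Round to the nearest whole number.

N ≈ 1324

N̂ = (549+1)(406+1)/(168+1) − 1 = 550·407/169 − 1
= 223850/169 − 1 ≈ 1324.6 − 1 ≈ 1323.6 → 1324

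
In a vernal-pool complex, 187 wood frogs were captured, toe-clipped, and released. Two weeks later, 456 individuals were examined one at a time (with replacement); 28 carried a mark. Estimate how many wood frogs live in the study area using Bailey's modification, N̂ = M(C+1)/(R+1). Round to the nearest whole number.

N̂ = 187·(456+1)/(28+1) = 187·457/29 = 85459/29 ≈ 2946.9 → 2947

N ≈ 2947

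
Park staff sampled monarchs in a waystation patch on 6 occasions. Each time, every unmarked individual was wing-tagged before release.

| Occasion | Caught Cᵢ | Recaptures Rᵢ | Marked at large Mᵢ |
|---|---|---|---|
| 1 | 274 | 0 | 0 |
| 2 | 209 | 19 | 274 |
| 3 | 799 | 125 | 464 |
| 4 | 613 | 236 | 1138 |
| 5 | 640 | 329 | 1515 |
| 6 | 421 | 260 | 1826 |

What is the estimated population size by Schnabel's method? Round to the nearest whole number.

Σ MᵢCᵢ = 0·274 + 274·209 + 464·799 + 1138·613 + 1515·640 + 1826·421 = 0 + 57266 + 370736 + 697594 + 969600 + 768746 = 2863942
Σ Rᵢ = 0 + 19 + 125 + 236 + 329 + 260 = 969
N̂ = 2863942 / 969 ≈ 2955.6 → 2956

N ≈ 2956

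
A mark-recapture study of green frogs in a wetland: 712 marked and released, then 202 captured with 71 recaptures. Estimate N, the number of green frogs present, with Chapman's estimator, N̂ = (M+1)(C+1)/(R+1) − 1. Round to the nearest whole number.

N̂ = (712+1)(202+1)/(71+1) − 1 = 713·203/72 − 1
= 144739/72 − 1 ≈ 2010.3 − 1 ≈ 2009.3 → 2009

N ≈ 2009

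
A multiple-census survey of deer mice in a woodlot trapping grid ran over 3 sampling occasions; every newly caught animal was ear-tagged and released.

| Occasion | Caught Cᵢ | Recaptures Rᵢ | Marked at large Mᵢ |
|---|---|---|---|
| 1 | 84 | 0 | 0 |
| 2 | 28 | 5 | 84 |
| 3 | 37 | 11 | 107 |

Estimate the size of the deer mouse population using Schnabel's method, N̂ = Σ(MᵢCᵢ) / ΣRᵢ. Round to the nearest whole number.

N ≈ 394

Σ MᵢCᵢ = 0·84 + 84·28 + 107·37 = 0 + 2352 + 3959 = 6311
Σ Rᵢ = 0 + 5 + 11 = 16
N̂ = 6311 / 16 ≈ 394.4 → 394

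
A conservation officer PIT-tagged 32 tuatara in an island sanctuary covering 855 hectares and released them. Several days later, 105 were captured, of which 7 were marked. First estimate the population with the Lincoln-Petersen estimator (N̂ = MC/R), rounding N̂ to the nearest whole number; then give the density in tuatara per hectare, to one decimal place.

density ≈ 0.6 tuatara per hectare

N̂ = 32·105/7 = 3360/7 = 480
Density = N̂ / area = 480 / 855 ≈ 0.56 → 0.6 per hectare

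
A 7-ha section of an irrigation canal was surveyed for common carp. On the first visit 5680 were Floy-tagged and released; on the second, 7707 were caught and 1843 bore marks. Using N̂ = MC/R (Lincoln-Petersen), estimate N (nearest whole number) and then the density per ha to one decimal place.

density ≈ 3393.1 common carp per ha

N̂ = 5680·7707/1843 = 43775760/1843 ≈ 23752.4 → 23752
Density = N̂ / area = 23752 / 7 ≈ 3393.14 → 3393.1 per ha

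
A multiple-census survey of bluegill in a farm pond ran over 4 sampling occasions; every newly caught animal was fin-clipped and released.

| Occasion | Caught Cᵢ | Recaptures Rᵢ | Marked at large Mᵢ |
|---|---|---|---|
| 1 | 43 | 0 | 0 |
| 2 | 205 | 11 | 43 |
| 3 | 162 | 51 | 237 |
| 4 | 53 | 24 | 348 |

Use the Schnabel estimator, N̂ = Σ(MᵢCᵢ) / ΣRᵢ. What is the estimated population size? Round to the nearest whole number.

Σ MᵢCᵢ = 0·43 + 43·205 + 237·162 + 348·53 = 0 + 8815 + 38394 + 18444 = 65653
Σ Rᵢ = 0 + 11 + 51 + 24 = 86
N̂ = 65653 / 86 ≈ 763.4 → 763

N ≈ 763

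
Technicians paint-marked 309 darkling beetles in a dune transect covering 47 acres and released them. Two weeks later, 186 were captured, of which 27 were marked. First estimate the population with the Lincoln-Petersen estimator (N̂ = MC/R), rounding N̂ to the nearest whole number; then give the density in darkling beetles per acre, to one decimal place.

N̂ = 309·186/27 = 57474/27 ≈ 2128.7 → 2129
Density = N̂ / area = 2129 / 47 ≈ 45.30 → 45.3 per acre

density ≈ 45.3 darkling beetles per acre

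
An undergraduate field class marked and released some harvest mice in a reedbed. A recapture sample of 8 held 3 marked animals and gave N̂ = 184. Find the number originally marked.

M = 69

From N = M·C/R: M = N·R / C = 184·3 / 8 = 552 / 8 = 69.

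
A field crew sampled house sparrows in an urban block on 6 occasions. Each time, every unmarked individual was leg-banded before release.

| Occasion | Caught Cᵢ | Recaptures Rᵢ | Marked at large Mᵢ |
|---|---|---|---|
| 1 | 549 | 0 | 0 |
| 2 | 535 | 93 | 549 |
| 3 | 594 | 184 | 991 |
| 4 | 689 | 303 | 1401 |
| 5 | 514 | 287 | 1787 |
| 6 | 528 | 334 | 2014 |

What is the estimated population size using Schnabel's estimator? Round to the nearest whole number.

N ≈ 3189

Σ MᵢCᵢ = 0·549 + 549·535 + 991·594 + 1401·689 + 1787·514 + 2014·528 = 0 + 293715 + 588654 + 965289 + 918518 + 1063392 = 3829568
Σ Rᵢ = 0 + 93 + 184 + 303 + 287 + 334 = 1201
N̂ = 3829568 / 1201 ≈ 3188.6 → 3189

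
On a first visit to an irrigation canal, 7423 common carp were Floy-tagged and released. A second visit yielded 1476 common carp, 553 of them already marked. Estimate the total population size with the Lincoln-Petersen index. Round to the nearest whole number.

N ≈ 19,813

The marked fraction in the recapture sample should equal the marked fraction in the population: 553/1476 = 7423/N.
N = (7423 × 1476) / 553 = 10956348 / 553 ≈ 19812.6 → 19813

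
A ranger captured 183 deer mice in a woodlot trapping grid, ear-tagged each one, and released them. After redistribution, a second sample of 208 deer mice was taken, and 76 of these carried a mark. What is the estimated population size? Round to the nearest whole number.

N ≈ 501

If marked individuals mix randomly, R/C ≈ M/N, giving N ≈ M·C/R.
N = (183 × 208) / 76 = 38064 / 76 ≈ 500.8 → 501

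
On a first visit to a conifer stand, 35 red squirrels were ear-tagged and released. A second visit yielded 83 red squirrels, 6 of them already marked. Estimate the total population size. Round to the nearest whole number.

If marked individuals mix randomly, R/C ≈ M/N, giving N ≈ M·C/R.
N = (35 × 83) / 6 = 2905 / 6 ≈ 484.2 → 484

N ≈ 484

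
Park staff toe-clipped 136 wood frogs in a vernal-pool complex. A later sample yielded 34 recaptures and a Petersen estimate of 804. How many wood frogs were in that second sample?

C = 201

From N = M·C/R: C = N·R / M = 804·34 / 136 = 27336 / 136 = 201.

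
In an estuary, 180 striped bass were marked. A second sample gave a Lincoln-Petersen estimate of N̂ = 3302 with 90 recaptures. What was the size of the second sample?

From N = M·C/R: C = N·R / M = 3302·90 / 180 = 297180 / 180 = 1651.

C = 1651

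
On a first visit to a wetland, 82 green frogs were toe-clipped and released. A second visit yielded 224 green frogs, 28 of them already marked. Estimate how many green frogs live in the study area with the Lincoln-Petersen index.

N = 656

N = (82 × 224) / 28 = 18368 / 28 = 656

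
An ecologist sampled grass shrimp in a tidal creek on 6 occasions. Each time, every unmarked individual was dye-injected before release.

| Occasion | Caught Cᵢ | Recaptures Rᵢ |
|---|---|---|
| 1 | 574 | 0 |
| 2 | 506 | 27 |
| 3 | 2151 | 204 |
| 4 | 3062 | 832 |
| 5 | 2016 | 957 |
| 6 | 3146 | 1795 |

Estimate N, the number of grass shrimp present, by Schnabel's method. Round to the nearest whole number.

N ≈ 11,028

Marked at large before each occasion: Mᵢ = Σⱼ<ᵢ (Cⱼ − Rⱼ) → M1=0, M2=574, M3=1053, M4=3000, M5=5230, M6=6289
Σ MᵢCᵢ = 0·574 + 574·506 + 1053·2151 + 3000·3062 + 5230·2016 + 6289·3146 = 0 + 290444 + 2265003 + 9186000 + 10543680 + 19785194 = 42070321
Σ Rᵢ = 0 + 27 + 204 + 832 + 957 + 1795 = 3815
N̂ = 42070321 / 3815 ≈ 11027.6 → 11028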